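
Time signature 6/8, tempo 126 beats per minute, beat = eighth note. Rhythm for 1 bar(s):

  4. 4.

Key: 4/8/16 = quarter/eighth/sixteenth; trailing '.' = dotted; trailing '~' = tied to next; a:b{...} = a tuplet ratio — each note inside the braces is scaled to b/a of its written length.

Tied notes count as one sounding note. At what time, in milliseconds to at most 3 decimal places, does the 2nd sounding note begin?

1. 0.0ms @ 0 + 1428.571ms (3)
2. 1428.571ms @ 3 + 1428.571ms (3)

note 2 onset = 3b = 1428.571ms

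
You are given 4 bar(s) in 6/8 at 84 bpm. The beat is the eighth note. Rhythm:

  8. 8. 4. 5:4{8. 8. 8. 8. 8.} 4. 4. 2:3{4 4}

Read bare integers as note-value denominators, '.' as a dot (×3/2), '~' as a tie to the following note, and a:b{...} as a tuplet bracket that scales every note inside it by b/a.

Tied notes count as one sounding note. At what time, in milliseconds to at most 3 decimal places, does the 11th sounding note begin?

note 11 onset = 18b = 12857.143ms

1. 0.0ms @ 0 + 1071.429ms (3/2)
2. 1071.429ms @ 3/2 + 1071.429ms (3/2)
3. 2142.857ms @ 3 + 2142.857ms (3)
4. 4285.714ms @ 6 + 857.143ms (6/5)
5. 5142.857ms @ 36/5 + 857.143ms (6/5)
6. 6000.0ms @ 42/5 + 857.143ms (6/5)
7. 6857.143ms @ 48/5 + 857.143ms (6/5)
8. 7714.286ms @ 54/5 + 857.143ms (6/5)
9. 8571.429ms @ 12 + 2142.857ms (3)
10. 10714.286ms @ 15 + 2142.857ms (3)
11. 12857.143ms @ 18 + 2142.857ms (3)
12. 15000.0ms @ 21 + 2142.857ms (3)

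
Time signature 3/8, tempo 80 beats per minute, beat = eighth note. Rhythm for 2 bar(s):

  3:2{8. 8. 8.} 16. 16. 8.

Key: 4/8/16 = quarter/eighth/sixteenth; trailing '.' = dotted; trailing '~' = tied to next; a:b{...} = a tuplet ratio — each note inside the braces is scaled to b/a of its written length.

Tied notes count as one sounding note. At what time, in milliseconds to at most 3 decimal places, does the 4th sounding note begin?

note 4 onset = 3b = 2250.0ms

1. 0.0ms @ 0 + 750.0ms (1)
2. 750.0ms @ 1 + 750.0ms (1)
3. 1500.0ms @ 2 + 750.0ms (1)
4. 2250.0ms @ 3 + 562.5ms (3/4)
5. 2812.5ms @ 15/4 + 562.5ms (3/4)
6. 3375.0ms @ 9/2 + 1125.0ms (3/2)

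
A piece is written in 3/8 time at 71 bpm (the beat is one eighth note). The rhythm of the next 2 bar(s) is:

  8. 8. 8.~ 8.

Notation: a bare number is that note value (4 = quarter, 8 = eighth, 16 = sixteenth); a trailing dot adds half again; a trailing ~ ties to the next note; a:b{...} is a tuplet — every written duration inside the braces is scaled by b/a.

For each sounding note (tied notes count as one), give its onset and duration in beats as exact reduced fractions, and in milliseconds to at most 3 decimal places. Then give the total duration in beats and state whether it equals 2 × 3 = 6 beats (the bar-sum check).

1) 0.0ms=0b +1267.606ms=3/2b
2) 1267.606ms=3/2b +1267.606ms=3/2b
3) 2535.211ms=3b +2535.211ms=3b
Σ=6b of 6 (71bpm 3/8) — PASS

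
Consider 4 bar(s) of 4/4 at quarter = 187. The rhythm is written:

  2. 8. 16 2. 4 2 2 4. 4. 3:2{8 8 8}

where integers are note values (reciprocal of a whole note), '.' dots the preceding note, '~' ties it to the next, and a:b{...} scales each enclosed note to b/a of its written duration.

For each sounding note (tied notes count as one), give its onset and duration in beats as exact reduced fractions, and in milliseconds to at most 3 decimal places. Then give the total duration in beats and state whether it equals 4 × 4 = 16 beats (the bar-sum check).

1) 0.0ms=0b +962.567ms=3b
2) 962.567ms=3b +240.642ms=3/4b
3) 1203.209ms=15/4b +80.214ms=1/4b
4) 1283.422ms=4b +962.567ms=3b
5) 2245.989ms=7b +320.856ms=1b
6) 2566.845ms=8b +641.711ms=2b
7) 3208.556ms=10b +641.711ms=2b
8) 3850.267ms=12b +481.283ms=3/2b
9) 4331.551ms=27/2b +481.283ms=3/2b
10) 4812.834ms=15b +106.952ms=1/3b
11) 4919.786ms=46/3b +106.952ms=1/3b
12) 5026.738ms=47/3b +106.952ms=1/3b
Σ=16b of 16 (187bpm 4/4) — PASS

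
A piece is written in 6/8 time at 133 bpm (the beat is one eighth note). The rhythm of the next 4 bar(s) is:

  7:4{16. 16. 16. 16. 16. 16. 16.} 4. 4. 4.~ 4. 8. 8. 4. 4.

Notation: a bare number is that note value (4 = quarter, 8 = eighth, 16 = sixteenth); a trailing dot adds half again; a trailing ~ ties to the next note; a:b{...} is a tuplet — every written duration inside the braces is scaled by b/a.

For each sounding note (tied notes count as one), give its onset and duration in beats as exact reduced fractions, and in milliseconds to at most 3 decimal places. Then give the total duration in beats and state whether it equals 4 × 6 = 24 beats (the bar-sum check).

1) 0.0ms=0b +193.34ms=3/7b
2) 193.34ms=3/7b +193.34ms=3/7b
3) 386.681ms=6/7b +193.34ms=3/7b
4) 580.021ms=9/7b +193.34ms=3/7b
5) 773.362ms=12/7b +193.34ms=3/7b
6) 966.702ms=15/7b +193.34ms=3/7b
7) 1160.043ms=18/7b +193.34ms=3/7b
8) 1353.383ms=3b +1353.383ms=3b
9) 2706.767ms=6b +1353.383ms=3b
10) 4060.15ms=9b +2706.767ms=6b
11) 6766.917ms=15b +676.692ms=3/2b
12) 7443.609ms=33/2b +676.692ms=3/2b
13) 8120.301ms=18b +1353.383ms=3b
14) 9473.684ms=21b +1353.383ms=3b
Σ=24b of 24 (133bpm 6/8) — PASS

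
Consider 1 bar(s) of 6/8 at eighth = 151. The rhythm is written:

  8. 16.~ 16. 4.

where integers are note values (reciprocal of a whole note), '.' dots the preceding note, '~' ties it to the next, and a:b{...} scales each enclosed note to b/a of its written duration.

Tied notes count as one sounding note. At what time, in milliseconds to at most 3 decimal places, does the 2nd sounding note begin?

1. 0.0ms @ 0 + 596.026ms (3/2)
2. 596.026ms @ 3/2 + 596.026ms (3/2)
3. 1192.053ms @ 3 + 1192.053ms (3)

note 2 onset = 3/2b = 596.026ms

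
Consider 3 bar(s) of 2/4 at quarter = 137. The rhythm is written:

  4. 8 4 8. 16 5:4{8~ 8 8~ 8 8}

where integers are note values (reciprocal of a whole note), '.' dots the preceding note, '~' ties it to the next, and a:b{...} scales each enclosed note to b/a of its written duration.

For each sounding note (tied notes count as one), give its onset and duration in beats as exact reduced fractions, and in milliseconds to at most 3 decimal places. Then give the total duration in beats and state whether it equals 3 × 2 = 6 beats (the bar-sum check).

1) 0.0ms=0b +656.934ms=3/2b
2) 656.934ms=3/2b +218.978ms=1/2b
3) 875.912ms=2b +437.956ms=1b
4) 1313.869ms=3b +328.467ms=3/4b
5) 1642.336ms=15/4b +109.489ms=1/4b
6) 1751.825ms=4b +350.365ms=4/5b
7) 2102.19ms=24/5b +350.365ms=4/5b
8) 2452.555ms=28/5b +175.182ms=2/5b
Σ=6b of 6 (137bpm 2/4) — PASS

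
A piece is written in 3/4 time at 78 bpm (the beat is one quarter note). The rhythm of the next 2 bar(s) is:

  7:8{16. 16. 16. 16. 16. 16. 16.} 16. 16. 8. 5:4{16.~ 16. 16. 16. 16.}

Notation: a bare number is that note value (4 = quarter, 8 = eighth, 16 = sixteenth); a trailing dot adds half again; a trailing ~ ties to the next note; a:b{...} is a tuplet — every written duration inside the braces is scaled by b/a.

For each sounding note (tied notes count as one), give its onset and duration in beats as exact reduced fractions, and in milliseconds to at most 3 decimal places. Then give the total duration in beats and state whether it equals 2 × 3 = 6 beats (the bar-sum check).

1) 0.0ms=0b +329.67ms=3/7b
2) 329.67ms=3/7b +329.67ms=3/7b
3) 659.341ms=6/7b +329.67ms=3/7b
4) 989.011ms=9/7b +329.67ms=3/7b
5) 1318.681ms=12/7b +329.67ms=3/7b
6) 1648.352ms=15/7b +329.67ms=3/7b
7) 1978.022ms=18/7b +329.67ms=3/7b
8) 2307.692ms=3b +288.462ms=3/8b
9) 2596.154ms=27/8b +288.462ms=3/8b
10) 2884.615ms=15/4b +576.923ms=3/4b
11) 3461.538ms=9/2b +461.538ms=3/5b
12) 3923.077ms=51/10b +230.769ms=3/10b
13) 4153.846ms=27/5b +230.769ms=3/10b
14) 4384.615ms=57/10b +230.769ms=3/10b
Σ=6b of 6 (78bpm 3/4) — PASS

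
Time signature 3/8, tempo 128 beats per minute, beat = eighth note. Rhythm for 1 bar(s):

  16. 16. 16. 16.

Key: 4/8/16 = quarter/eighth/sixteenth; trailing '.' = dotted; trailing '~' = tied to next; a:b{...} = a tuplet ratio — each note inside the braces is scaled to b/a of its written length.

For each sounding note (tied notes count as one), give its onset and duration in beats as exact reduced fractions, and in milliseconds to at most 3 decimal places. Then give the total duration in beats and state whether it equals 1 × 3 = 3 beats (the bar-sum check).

1) 0.0ms=0b +351.562ms=3/4b
2) 351.562ms=3/4b +351.562ms=3/4b
3) 703.125ms=3/2b +351.562ms=3/4b
4) 1054.688ms=9/4b +351.562ms=3/4b
Σ=3b of 3 (128bpm 3/8) — PASS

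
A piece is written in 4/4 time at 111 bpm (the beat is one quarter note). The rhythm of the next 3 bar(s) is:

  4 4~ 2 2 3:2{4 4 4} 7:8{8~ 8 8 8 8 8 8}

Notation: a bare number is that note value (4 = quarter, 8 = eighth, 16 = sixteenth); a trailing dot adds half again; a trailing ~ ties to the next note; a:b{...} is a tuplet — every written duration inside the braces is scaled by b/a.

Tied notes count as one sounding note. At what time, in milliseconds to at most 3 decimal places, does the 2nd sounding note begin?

note 2 onset = 1b = 540.541ms

1. 0.0ms @ 0 + 540.541ms (1)
2. 540.541ms @ 1 + 1621.622ms (3)
3. 2162.162ms @ 4 + 1081.081ms (2)
4. 3243.243ms @ 6 + 360.36ms (2/3)
5. 3603.604ms @ 20/3 + 360.36ms (2/3)
6. 3963.964ms @ 22/3 + 360.36ms (2/3)
7. 4324.324ms @ 8 + 617.761ms (8/7)
8. 4942.085ms @ 64/7 + 308.88ms (4/7)
9. 5250.965ms @ 68/7 + 308.88ms (4/7)
10. 5559.846ms @ 72/7 + 308.88ms (4/7)
11. 5868.726ms @ 76/7 + 308.88ms (4/7)
12. 6177.606ms @ 80/7 + 308.88ms (4/7)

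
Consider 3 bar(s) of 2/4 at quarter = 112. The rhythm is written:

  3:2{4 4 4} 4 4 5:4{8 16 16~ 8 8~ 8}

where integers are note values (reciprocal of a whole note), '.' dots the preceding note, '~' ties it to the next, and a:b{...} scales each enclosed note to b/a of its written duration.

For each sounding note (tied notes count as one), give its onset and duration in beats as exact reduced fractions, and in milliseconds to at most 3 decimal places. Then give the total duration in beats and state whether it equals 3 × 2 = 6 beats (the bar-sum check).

1) 0.0ms=0b +357.143ms=2/3b
2) 357.143ms=2/3b +357.143ms=2/3b
3) 714.286ms=4/3b +357.143ms=2/3b
4) 1071.429ms=2b +535.714ms=1b
5) 1607.143ms=3b +535.714ms=1b
6) 2142.857ms=4b +214.286ms=2/5b
7) 2357.143ms=22/5b +107.143ms=1/5b
8) 2464.286ms=23/5b +321.429ms=3/5b
9) 2785.714ms=26/5b +428.571ms=4/5b
Σ=6b of 6 (112bpm 2/4) — PASS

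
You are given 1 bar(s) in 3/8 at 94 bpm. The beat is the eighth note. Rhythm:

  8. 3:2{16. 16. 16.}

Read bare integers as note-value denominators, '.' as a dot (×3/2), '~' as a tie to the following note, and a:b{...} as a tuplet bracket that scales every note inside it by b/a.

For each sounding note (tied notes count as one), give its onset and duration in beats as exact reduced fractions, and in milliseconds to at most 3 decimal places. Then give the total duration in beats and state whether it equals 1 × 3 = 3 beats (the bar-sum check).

1) 0.0ms=0b +957.447ms=3/2b
2) 957.447ms=3/2b +319.149ms=1/2b
3) 1276.596ms=2b +319.149ms=1/2b
4) 1595.745ms=5/2b +319.149ms=1/2b
Σ=3b of 3 (94bpm 3/8) — PASS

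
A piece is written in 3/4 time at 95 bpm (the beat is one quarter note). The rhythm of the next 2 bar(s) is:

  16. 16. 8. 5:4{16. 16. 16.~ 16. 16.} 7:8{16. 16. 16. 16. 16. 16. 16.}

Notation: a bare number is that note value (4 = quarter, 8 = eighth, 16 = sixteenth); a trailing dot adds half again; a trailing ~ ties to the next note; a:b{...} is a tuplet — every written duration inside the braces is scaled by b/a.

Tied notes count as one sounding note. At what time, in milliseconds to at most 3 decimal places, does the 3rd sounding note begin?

1. 0.0ms @ 0 + 236.842ms (3/8)
2. 236.842ms @ 3/8 + 236.842ms (3/8)
3. 473.684ms @ 3/4 + 473.684ms (3/4)
4. 947.368ms @ 3/2 + 189.474ms (3/10)
5. 1136.842ms @ 9/5 + 189.474ms (3/10)
6. 1326.316ms @ 21/10 + 378.947ms (3/5)
7. 1705.263ms @ 27/10 + 189.474ms (3/10)
8. 1894.737ms @ 3 + 270.677ms (3/7)
9. 2165.414ms @ 24/7 + 270.677ms (3/7)
10. 2436.09ms @ 27/7 + 270.677ms (3/7)
11. 2706.767ms @ 30/7 + 270.677ms (3/7)
12. 2977.444ms @ 33/7 + 270.677ms (3/7)
13. 3248.12ms @ 36/7 + 270.677ms (3/7)
14. 3518.797ms @ 39/7 + 270.677ms (3/7)

note 3 onset = 3/4b = 473.684ms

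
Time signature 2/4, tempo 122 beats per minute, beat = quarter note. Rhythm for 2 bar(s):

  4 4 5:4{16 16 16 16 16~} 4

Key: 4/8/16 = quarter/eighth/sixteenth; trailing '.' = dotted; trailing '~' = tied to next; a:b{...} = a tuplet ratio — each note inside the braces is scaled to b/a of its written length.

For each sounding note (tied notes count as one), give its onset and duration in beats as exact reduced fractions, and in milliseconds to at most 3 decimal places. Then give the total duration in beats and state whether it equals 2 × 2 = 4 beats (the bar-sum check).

1) 0.0ms=0b +491.803ms=1b
2) 491.803ms=1b +491.803ms=1b
3) 983.607ms=2b +98.361ms=1/5b
4) 1081.967ms=11/5b +98.361ms=1/5b
5) 1180.328ms=12/5b +98.361ms=1/5b
6) 1278.689ms=13/5b +98.361ms=1/5b
7) 1377.049ms=14/5b +590.164ms=6/5b
Σ=4b of 4 (122bpm 2/4) — PASS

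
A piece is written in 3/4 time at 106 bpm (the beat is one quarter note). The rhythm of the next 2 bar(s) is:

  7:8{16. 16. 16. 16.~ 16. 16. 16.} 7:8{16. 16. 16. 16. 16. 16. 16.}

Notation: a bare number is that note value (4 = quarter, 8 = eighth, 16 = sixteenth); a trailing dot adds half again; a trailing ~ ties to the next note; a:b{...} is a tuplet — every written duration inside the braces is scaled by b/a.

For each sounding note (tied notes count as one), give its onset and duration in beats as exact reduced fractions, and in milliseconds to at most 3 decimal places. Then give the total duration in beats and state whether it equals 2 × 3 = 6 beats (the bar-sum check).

1) 0.0ms=0b +242.588ms=3/7b
2) 242.588ms=3/7b +242.588ms=3/7b
3) 485.175ms=6/7b +242.588ms=3/7b
4) 727.763ms=9/7b +485.175ms=6/7b
5) 1212.938ms=15/7b +242.588ms=3/7b
6) 1455.526ms=18/7b +242.588ms=3/7b
7) 1698.113ms=3b +242.588ms=3/7b
8) 1940.701ms=24/7b +242.588ms=3/7b
9) 2183.288ms=27/7b +242.588ms=3/7b
10) 2425.876ms=30/7b +242.588ms=3/7b
11) 2668.464ms=33/7b +242.588ms=3/7b
12) 2911.051ms=36/7b +242.588ms=3/7b
13) 3153.639ms=39/7b +242.588ms=3/7b
Σ=6b of 6 (106bpm 3/4) — PASS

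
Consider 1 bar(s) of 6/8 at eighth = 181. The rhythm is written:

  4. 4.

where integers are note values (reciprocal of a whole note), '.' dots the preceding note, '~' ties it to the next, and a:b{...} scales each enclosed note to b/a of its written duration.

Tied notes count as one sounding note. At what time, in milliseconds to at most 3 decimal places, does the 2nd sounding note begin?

note 2 onset = 3b = 994.475ms

1. 0.0ms @ 0 + 994.475ms (3)
2. 994.475ms @ 3 + 994.475ms (3)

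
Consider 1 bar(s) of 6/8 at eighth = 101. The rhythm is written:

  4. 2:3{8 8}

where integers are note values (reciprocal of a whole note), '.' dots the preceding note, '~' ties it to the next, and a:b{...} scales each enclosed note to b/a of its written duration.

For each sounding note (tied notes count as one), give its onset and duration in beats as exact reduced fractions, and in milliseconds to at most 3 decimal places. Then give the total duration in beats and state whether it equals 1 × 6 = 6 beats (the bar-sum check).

1) 0.0ms=0b +1782.178ms=3b
2) 1782.178ms=3b +891.089ms=3/2b
3) 2673.267ms=9/2b +891.089ms=3/2b
Σ=6b of 6 (101bpm 6/8) — PASS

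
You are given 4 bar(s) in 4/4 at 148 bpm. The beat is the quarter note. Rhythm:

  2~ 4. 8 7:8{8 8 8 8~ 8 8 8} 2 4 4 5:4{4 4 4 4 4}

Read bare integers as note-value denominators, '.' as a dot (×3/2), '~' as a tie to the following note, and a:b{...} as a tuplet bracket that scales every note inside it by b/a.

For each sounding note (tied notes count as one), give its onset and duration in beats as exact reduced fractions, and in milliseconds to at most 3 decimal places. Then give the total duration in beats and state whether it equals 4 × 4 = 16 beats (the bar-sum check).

1) 0.0ms=0b +1418.919ms=7/2b
2) 1418.919ms=7/2b +202.703ms=1/2b
3) 1621.622ms=4b +231.66ms=4/7b
4) 1853.282ms=32/7b +231.66ms=4/7b
5) 2084.942ms=36/7b +231.66ms=4/7b
6) 2316.602ms=40/7b +463.32ms=8/7b
7) 2779.923ms=48/7b +231.66ms=4/7b
8) 3011.583ms=52/7b +231.66ms=4/7b
9) 3243.243ms=8b +810.811ms=2b
10) 4054.054ms=10b +405.405ms=1b
11) 4459.459ms=11b +405.405ms=1b
12) 4864.865ms=12b +324.324ms=4/5b
13) 5189.189ms=64/5b +324.324ms=4/5b
14) 5513.514ms=68/5b +324.324ms=4/5b
15) 5837.838ms=72/5b +324.324ms=4/5b
16) 6162.162ms=76/5b +324.324ms=4/5b
Σ=16b of 16 (148bpm 4/4) — PASS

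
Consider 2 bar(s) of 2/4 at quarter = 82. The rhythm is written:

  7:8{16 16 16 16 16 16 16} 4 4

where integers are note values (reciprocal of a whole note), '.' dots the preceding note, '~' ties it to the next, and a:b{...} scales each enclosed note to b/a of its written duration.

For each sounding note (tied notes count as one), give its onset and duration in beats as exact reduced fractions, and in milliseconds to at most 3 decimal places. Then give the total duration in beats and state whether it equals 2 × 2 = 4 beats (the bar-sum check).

1) 0.0ms=0b +209.059ms=2/7b
2) 209.059ms=2/7b +209.059ms=2/7b
3) 418.118ms=4/7b +209.059ms=2/7b
4) 627.178ms=6/7b +209.059ms=2/7b
5) 836.237ms=8/7b +209.059ms=2/7b
6) 1045.296ms=10/7b +209.059ms=2/7b
7) 1254.355ms=12/7b +209.059ms=2/7b
8) 1463.415ms=2b +731.707ms=1b
9) 2195.122ms=3b +731.707ms=1b
Σ=4b of 4 (82bpm 2/4) — PASS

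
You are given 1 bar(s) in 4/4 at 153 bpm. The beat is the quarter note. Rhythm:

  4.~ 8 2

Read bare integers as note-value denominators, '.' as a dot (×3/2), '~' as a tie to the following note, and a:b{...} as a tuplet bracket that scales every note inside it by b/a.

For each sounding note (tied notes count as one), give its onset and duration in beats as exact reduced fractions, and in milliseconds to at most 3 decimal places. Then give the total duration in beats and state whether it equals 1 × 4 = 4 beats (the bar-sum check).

1) 0.0ms=0b +784.314ms=2b
2) 784.314ms=2b +784.314ms=2b
Σ=4b of 4 (153bpm 4/4) — PASS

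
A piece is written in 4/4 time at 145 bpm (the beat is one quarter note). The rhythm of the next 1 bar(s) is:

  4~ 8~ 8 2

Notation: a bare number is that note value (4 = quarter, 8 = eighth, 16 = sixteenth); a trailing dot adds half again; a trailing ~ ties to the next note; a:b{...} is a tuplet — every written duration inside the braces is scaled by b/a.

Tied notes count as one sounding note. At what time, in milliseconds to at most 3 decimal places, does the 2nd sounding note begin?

note 2 onset = 2b = 827.586ms

1. 0.0ms @ 0 + 827.586ms (2)
2. 827.586ms @ 2 + 827.586ms (2)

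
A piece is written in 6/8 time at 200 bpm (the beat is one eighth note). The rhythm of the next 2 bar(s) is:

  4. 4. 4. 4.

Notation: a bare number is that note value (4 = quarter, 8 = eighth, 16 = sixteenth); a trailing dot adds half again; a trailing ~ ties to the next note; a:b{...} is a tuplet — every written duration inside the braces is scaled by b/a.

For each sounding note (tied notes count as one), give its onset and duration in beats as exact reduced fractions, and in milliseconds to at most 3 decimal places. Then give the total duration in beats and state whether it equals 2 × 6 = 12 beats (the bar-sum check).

1) 0.0ms=0b +900.0ms=3b
2) 900.0ms=3b +900.0ms=3b
3) 1800.0ms=6b +900.0ms=3b
4) 2700.0ms=9b +900.0ms=3b
Σ=12b of 12 (200bpm 6/8) — PASS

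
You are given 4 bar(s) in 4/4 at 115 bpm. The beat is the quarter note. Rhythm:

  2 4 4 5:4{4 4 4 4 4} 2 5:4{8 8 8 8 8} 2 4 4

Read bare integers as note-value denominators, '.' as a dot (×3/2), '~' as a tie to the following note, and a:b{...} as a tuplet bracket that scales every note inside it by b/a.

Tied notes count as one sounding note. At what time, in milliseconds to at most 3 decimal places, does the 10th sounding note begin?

note 10 onset = 10b = 5217.391ms

1. 0.0ms @ 0 + 1043.478ms (2)
2. 1043.478ms @ 2 + 521.739ms (1)
3. 1565.217ms @ 3 + 521.739ms (1)
4. 2086.957ms @ 4 + 417.391ms (4/5)
5. 2504.348ms @ 24/5 + 417.391ms (4/5)
6. 2921.739ms @ 28/5 + 417.391ms (4/5)
7. 3339.13ms @ 32/5 + 417.391ms (4/5)
8. 3756.522ms @ 36/5 + 417.391ms (4/5)
9. 4173.913ms @ 8 + 1043.478ms (2)
10. 5217.391ms @ 10 + 208.696ms (2/5)
11. 5426.087ms @ 52/5 + 208.696ms (2/5)
12. 5634.783ms @ 54/5 + 208.696ms (2/5)
13. 5843.478ms @ 56/5 + 208.696ms (2/5)
14. 6052.174ms @ 58/5 + 208.696ms (2/5)
15. 6260.87ms @ 12 + 1043.478ms (2)
16. 7304.348ms @ 14 + 521.739ms (1)
17. 7826.087ms @ 15 + 521.739ms (1)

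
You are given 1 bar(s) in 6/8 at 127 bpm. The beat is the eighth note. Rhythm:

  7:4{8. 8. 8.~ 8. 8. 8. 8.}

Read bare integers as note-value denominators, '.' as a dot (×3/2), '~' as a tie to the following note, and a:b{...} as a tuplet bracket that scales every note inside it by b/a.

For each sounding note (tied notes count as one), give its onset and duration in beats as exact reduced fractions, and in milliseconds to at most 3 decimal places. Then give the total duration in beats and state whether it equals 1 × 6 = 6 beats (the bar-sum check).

1) 0.0ms=0b +404.949ms=6/7b
2) 404.949ms=6/7b +404.949ms=6/7b
3) 809.899ms=12/7b +809.899ms=12/7b
4) 1619.798ms=24/7b +404.949ms=6/7b
5) 2024.747ms=30/7b +404.949ms=6/7b
6) 2429.696ms=36/7b +404.949ms=6/7b
Σ=6b of 6 (127bpm 6/8) — PASS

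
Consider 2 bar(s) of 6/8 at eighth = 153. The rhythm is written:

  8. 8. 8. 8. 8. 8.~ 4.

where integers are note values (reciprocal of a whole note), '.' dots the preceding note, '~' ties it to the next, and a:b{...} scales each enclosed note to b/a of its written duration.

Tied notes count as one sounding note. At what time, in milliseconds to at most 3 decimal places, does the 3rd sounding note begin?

1. 0.0ms @ 0 + 588.235ms (3/2)
2. 588.235ms @ 3/2 + 588.235ms (3/2)
3. 1176.471ms @ 3 + 588.235ms (3/2)
4. 1764.706ms @ 9/2 + 588.235ms (3/2)
5. 2352.941ms @ 6 + 588.235ms (3/2)
6. 2941.176ms @ 15/2 + 1764.706ms (9/2)

note 3 onset = 3b = 1176.471ms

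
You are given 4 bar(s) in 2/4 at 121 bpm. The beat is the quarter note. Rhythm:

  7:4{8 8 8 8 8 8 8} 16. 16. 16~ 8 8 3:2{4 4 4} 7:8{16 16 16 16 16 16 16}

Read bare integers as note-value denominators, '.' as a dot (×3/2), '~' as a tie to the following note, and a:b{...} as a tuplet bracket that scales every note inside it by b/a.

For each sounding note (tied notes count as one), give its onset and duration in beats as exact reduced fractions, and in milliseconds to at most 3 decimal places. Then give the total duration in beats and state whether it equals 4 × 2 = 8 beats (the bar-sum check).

1) 0.0ms=0b +141.677ms=2/7b
2) 141.677ms=2/7b +141.677ms=2/7b
3) 283.353ms=4/7b +141.677ms=2/7b
4) 425.03ms=6/7b +141.677ms=2/7b
5) 566.706ms=8/7b +141.677ms=2/7b
6) 708.383ms=10/7b +141.677ms=2/7b
7) 850.059ms=12/7b +141.677ms=2/7b
8) 991.736ms=2b +185.95ms=3/8b
9) 1177.686ms=19/8b +185.95ms=3/8b
10) 1363.636ms=11/4b +371.901ms=3/4b
11) 1735.537ms=7/2b +247.934ms=1/2b
12) 1983.471ms=4b +330.579ms=2/3b
13) 2314.05ms=14/3b +330.579ms=2/3b
14) 2644.628ms=16/3b +330.579ms=2/3b
15) 2975.207ms=6b +141.677ms=2/7b
16) 3116.883ms=44/7b +141.677ms=2/7b
17) 3258.56ms=46/7b +141.677ms=2/7b
18) 3400.236ms=48/7b +141.677ms=2/7b
19) 3541.913ms=50/7b +141.677ms=2/7b
20) 3683.589ms=52/7b +141.677ms=2/7b
21) 3825.266ms=54/7b +141.677ms=2/7b
Σ=8b of 8 (121bpm 2/4) — PASS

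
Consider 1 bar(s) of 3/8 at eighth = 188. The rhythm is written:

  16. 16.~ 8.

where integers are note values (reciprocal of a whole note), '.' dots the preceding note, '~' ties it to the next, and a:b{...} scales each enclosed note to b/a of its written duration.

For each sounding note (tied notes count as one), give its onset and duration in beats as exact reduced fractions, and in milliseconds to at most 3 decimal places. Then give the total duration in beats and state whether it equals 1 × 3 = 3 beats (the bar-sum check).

1) 0.0ms=0b +239.362ms=3/4b
2) 239.362ms=3/4b +718.085ms=9/4b
Σ=3b of 3 (188bpm 3/8) — PASS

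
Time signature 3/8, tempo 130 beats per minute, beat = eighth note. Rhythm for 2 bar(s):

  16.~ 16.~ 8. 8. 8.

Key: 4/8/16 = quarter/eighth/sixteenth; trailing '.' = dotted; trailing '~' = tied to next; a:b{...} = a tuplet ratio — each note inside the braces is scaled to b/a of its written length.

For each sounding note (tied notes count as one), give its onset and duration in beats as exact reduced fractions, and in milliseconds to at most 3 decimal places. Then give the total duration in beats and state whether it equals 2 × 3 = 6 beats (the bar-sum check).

1) 0.0ms=0b +1384.615ms=3b
2) 1384.615ms=3b +692.308ms=3/2b
3) 2076.923ms=9/2b +692.308ms=3/2b
Σ=6b of 6 (130bpm 3/8) — PASS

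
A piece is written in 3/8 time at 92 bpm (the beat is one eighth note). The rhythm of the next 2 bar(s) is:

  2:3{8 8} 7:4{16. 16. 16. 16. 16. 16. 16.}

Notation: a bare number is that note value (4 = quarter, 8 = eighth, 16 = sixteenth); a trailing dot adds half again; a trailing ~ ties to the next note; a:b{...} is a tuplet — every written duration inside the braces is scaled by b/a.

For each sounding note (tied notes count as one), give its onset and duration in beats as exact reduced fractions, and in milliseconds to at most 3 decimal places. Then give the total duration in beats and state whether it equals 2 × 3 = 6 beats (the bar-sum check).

1) 0.0ms=0b +978.261ms=3/2b
2) 978.261ms=3/2b +978.261ms=3/2b
3) 1956.522ms=3b +279.503ms=3/7b
4) 2236.025ms=24/7b +279.503ms=3/7b
5) 2515.528ms=27/7b +279.503ms=3/7b
6) 2795.031ms=30/7b +279.503ms=3/7b
7) 3074.534ms=33/7b +279.503ms=3/7b
8) 3354.037ms=36/7b +279.503ms=3/7b
9) 3633.54ms=39/7b +279.503ms=3/7b
Σ=6b of 6 (92bpm 3/8) — PASS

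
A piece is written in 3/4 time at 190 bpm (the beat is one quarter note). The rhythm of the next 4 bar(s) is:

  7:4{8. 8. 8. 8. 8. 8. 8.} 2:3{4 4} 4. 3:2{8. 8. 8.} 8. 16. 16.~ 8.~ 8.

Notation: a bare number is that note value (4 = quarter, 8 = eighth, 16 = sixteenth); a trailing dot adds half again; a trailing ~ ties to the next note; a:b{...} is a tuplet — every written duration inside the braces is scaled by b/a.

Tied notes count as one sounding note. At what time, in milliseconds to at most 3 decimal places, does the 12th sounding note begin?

1. 0.0ms @ 0 + 135.338ms (3/7)
2. 135.338ms @ 3/7 + 135.338ms (3/7)
3. 270.677ms @ 6/7 + 135.338ms (3/7)
4. 406.015ms @ 9/7 + 135.338ms (3/7)
5. 541.353ms @ 12/7 + 135.338ms (3/7)
6. 676.692ms @ 15/7 + 135.338ms (3/7)
7. 812.03ms @ 18/7 + 135.338ms (3/7)
8. 947.368ms @ 3 + 473.684ms (3/2)
9. 1421.053ms @ 9/2 + 473.684ms (3/2)
10. 1894.737ms @ 6 + 473.684ms (3/2)
11. 2368.421ms @ 15/2 + 157.895ms (1/2)
12. 2526.316ms @ 8 + 157.895ms (1/2)
13. 2684.211ms @ 17/2 + 157.895ms (1/2)
14. 2842.105ms @ 9 + 236.842ms (3/4)
15. 3078.947ms @ 39/4 + 118.421ms (3/8)
16. 3197.368ms @ 81/8 + 592.105ms (15/8)

note 12 onset = 8b = 2526.316ms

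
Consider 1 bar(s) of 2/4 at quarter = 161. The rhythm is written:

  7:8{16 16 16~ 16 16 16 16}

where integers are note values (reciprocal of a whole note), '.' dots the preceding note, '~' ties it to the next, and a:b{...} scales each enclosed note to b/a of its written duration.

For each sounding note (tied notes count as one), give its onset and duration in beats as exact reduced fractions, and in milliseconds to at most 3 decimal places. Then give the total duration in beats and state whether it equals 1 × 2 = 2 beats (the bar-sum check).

1) 0.0ms=0b +106.477ms=2/7b
2) 106.477ms=2/7b +106.477ms=2/7b
3) 212.955ms=4/7b +212.955ms=4/7b
4) 425.909ms=8/7b +106.477ms=2/7b
5) 532.387ms=10/7b +106.477ms=2/7b
6) 638.864ms=12/7b +106.477ms=2/7b
Σ=2b of 2 (161bpm 2/4) — PASS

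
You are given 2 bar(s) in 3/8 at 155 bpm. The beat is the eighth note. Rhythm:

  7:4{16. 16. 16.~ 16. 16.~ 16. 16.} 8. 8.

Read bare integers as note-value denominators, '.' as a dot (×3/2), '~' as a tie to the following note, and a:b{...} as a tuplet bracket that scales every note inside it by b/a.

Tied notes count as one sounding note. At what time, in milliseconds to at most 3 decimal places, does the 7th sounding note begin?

1. 0.0ms @ 0 + 165.899ms (3/7)
2. 165.899ms @ 3/7 + 165.899ms (3/7)
3. 331.797ms @ 6/7 + 331.797ms (6/7)
4. 663.594ms @ 12/7 + 331.797ms (6/7)
5. 995.392ms @ 18/7 + 165.899ms (3/7)
6. 1161.29ms @ 3 + 580.645ms (3/2)
7. 1741.935ms @ 9/2 + 580.645ms (3/2)

note 7 onset = 9/2b = 1741.935ms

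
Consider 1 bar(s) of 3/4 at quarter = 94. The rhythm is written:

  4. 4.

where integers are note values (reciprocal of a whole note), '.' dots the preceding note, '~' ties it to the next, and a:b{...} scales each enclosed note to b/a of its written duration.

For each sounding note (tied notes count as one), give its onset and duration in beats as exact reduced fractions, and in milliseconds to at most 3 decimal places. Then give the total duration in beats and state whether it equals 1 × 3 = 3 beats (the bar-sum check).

1) 0.0ms=0b +957.447ms=3/2b
2) 957.447ms=3/2b +957.447ms=3/2b
Σ=3b of 3 (94bpm 3/4) — PASS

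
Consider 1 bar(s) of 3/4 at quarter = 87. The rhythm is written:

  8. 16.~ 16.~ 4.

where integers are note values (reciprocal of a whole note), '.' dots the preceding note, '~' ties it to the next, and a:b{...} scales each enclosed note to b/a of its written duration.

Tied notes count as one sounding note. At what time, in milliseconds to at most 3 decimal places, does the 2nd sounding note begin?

note 2 onset = 3/4b = 517.241ms

1. 0.0ms @ 0 + 517.241ms (3/4)
2. 517.241ms @ 3/4 + 1551.724ms (9/4)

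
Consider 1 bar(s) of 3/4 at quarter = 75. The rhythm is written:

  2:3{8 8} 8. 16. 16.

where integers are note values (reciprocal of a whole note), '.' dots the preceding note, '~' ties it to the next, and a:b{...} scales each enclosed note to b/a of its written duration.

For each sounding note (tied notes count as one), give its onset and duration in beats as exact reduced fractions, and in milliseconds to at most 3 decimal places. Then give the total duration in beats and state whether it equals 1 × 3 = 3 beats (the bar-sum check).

1) 0.0ms=0b +600.0ms=3/4b
2) 600.0ms=3/4b +600.0ms=3/4b
3) 1200.0ms=3/2b +600.0ms=3/4b
4) 1800.0ms=9/4b +300.0ms=3/8b
5) 2100.0ms=21/8b +300.0ms=3/8b
Σ=3b of 3 (75bpm 3/4) — PASS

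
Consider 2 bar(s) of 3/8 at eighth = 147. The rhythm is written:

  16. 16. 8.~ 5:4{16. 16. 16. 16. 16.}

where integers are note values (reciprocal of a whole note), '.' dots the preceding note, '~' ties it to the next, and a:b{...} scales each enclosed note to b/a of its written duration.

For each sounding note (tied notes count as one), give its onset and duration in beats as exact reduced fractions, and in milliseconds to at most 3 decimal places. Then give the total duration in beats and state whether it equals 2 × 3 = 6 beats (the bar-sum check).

1) 0.0ms=0b +306.122ms=3/4b
2) 306.122ms=3/4b +306.122ms=3/4b
3) 612.245ms=3/2b +857.143ms=21/10b
4) 1469.388ms=18/5b +244.898ms=3/5b
5) 1714.286ms=21/5b +244.898ms=3/5b
6) 1959.184ms=24/5b +244.898ms=3/5b
7) 2204.082ms=27/5b +244.898ms=3/5b
Σ=6b of 6 (147bpm 3/8) — PASS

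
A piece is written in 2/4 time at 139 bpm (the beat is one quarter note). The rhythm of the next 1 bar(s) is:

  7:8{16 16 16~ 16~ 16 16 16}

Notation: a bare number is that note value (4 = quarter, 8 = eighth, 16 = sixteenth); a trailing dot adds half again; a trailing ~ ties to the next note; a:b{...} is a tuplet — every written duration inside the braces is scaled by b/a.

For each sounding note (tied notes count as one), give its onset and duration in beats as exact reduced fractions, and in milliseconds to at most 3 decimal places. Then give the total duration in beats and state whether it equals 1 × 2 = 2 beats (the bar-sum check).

1) 0.0ms=0b +123.33ms=2/7b
2) 123.33ms=2/7b +123.33ms=2/7b
3) 246.66ms=4/7b +369.99ms=6/7b
4) 616.65ms=10/7b +123.33ms=2/7b
5) 739.979ms=12/7b +123.33ms=2/7b
Σ=2b of 2 (139bpm 2/4) — PASS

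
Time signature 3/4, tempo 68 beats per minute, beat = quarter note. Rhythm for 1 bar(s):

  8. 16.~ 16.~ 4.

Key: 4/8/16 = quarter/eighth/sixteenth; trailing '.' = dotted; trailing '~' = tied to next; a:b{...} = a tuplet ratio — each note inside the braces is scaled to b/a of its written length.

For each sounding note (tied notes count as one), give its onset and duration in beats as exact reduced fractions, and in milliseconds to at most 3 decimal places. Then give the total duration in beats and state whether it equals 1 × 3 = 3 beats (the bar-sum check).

1) 0.0ms=0b +661.765ms=3/4b
2) 661.765ms=3/4b +1985.294ms=9/4b
Σ=3b of 3 (68bpm 3/4) — PASS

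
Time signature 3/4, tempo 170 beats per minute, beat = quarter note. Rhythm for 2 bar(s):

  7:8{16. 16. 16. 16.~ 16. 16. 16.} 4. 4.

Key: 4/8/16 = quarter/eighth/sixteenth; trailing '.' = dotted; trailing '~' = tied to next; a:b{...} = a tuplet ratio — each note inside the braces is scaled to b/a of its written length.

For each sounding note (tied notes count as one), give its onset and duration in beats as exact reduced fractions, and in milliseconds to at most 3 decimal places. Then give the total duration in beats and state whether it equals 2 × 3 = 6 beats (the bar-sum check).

1) 0.0ms=0b +151.261ms=3/7b
2) 151.261ms=3/7b +151.261ms=3/7b
3) 302.521ms=6/7b +151.261ms=3/7b
4) 453.782ms=9/7b +302.521ms=6/7b
5) 756.303ms=15/7b +151.261ms=3/7b
6) 907.563ms=18/7b +151.261ms=3/7b
7) 1058.824ms=3b +529.412ms=3/2b
8) 1588.235ms=9/2b +529.412ms=3/2b
Σ=6b of 6 (170bpm 3/4) — PASS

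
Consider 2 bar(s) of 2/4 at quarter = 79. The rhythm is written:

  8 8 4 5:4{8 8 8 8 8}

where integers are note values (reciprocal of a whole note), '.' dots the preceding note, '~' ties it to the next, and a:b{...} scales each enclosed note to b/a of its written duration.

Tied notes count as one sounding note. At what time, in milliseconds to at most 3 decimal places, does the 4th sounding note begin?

note 4 onset = 2b = 1518.987ms

1. 0.0ms @ 0 + 379.747ms (1/2)
2. 379.747ms @ 1/2 + 379.747ms (1/2)
3. 759.494ms @ 1 + 759.494ms (1)
4. 1518.987ms @ 2 + 303.797ms (2/5)
5. 1822.785ms @ 12/5 + 303.797ms (2/5)
6. 2126.582ms @ 14/5 + 303.797ms (2/5)
7. 2430.38ms @ 16/5 + 303.797ms (2/5)
8. 2734.177ms @ 18/5 + 303.797ms (2/5)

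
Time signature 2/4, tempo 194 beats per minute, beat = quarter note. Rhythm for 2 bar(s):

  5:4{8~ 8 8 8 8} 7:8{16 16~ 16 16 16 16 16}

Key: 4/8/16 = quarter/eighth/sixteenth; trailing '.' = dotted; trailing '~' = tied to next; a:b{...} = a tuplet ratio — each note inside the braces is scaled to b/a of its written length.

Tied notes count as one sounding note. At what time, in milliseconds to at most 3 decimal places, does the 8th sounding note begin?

1. 0.0ms @ 0 + 247.423ms (4/5)
2. 247.423ms @ 4/5 + 123.711ms (2/5)
3. 371.134ms @ 6/5 + 123.711ms (2/5)
4. 494.845ms @ 8/5 + 123.711ms (2/5)
5. 618.557ms @ 2 + 88.365ms (2/7)
6. 706.922ms @ 16/7 + 176.73ms (4/7)
7. 883.652ms @ 20/7 + 88.365ms (2/7)
8. 972.018ms @ 22/7 + 88.365ms (2/7)
9. 1060.383ms @ 24/7 + 88.365ms (2/7)
10. 1148.748ms @ 26/7 + 88.365ms (2/7)

note 8 onset = 22/7b = 972.018ms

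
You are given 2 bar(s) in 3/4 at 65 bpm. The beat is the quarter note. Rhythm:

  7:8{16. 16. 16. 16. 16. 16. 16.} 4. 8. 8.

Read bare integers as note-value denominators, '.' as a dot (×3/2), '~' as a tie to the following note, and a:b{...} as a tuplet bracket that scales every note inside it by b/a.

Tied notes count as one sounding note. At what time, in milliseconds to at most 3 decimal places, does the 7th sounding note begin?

1. 0.0ms @ 0 + 395.604ms (3/7)
2. 395.604ms @ 3/7 + 395.604ms (3/7)
3. 791.209ms @ 6/7 + 395.604ms (3/7)
4. 1186.813ms @ 9/7 + 395.604ms (3/7)
5. 1582.418ms @ 12/7 + 395.604ms (3/7)
6. 1978.022ms @ 15/7 + 395.604ms (3/7)
7. 2373.626ms @ 18/7 + 395.604ms (3/7)
8. 2769.231ms @ 3 + 1384.615ms (3/2)
9. 4153.846ms @ 9/2 + 692.308ms (3/4)
10. 4846.154ms @ 21/4 + 692.308ms (3/4)

note 7 onset = 18/7b = 2373.626ms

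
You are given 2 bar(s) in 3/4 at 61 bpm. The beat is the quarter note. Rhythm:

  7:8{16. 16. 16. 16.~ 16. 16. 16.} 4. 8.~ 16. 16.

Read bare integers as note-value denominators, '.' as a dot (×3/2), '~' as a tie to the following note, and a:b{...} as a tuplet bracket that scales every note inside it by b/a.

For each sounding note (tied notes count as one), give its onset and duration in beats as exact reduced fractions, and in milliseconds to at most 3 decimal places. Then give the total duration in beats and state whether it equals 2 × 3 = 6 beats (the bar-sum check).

1) 0.0ms=0b +421.546ms=3/7b
2) 421.546ms=3/7b +421.546ms=3/7b
3) 843.091ms=6/7b +421.546ms=3/7b
4) 1264.637ms=9/7b +843.091ms=6/7b
5) 2107.728ms=15/7b +421.546ms=3/7b
6) 2529.274ms=18/7b +421.546ms=3/7b
7) 2950.82ms=3b +1475.41ms=3/2b
8) 4426.23ms=9/2b +1106.557ms=9/8b
9) 5532.787ms=45/8b +368.852ms=3/8b
Σ=6b of 6 (61bpm 3/4) — PASS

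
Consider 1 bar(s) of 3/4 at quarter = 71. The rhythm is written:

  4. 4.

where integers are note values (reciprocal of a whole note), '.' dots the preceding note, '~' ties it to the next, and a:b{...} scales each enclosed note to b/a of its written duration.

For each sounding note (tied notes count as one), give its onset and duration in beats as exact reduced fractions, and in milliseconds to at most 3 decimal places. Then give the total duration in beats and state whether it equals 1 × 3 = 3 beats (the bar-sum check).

1) 0.0ms=0b +1267.606ms=3/2b
2) 1267.606ms=3/2b +1267.606ms=3/2b
Σ=3b of 3 (71bpm 3/4) — PASS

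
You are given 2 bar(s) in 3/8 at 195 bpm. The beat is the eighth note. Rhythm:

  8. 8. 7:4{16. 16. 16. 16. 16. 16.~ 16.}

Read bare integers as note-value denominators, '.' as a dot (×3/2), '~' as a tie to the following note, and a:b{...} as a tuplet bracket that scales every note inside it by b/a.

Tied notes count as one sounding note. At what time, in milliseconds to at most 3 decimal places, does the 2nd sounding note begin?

note 2 onset = 3/2b = 461.538ms

1. 0.0ms @ 0 + 461.538ms (3/2)
2. 461.538ms @ 3/2 + 461.538ms (3/2)
3. 923.077ms @ 3 + 131.868ms (3/7)
4. 1054.945ms @ 24/7 + 131.868ms (3/7)
5. 1186.813ms @ 27/7 + 131.868ms (3/7)
6. 1318.681ms @ 30/7 + 131.868ms (3/7)
7. 1450.549ms @ 33/7 + 131.868ms (3/7)
8. 1582.418ms @ 36/7 + 263.736ms (6/7)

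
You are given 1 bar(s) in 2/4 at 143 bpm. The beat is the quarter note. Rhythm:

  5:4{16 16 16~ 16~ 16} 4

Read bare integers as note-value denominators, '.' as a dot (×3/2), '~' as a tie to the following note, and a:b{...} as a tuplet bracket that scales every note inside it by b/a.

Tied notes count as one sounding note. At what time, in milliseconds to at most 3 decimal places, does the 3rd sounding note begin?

note 3 onset = 2/5b = 167.832ms

1. 0.0ms @ 0 + 83.916ms (1/5)
2. 83.916ms @ 1/5 + 83.916ms (1/5)
3. 167.832ms @ 2/5 + 251.748ms (3/5)
4. 419.58ms @ 1 + 419.58ms (1)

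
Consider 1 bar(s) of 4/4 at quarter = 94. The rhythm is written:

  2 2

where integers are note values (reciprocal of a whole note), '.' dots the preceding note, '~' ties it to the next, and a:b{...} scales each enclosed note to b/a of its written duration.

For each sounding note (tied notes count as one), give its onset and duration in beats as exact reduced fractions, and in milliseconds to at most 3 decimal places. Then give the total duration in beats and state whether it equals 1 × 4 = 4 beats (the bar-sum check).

1) 0.0ms=0b +1276.596ms=2b
2) 1276.596ms=2b +1276.596ms=2b
Σ=4b of 4 (94bpm 4/4) — PASS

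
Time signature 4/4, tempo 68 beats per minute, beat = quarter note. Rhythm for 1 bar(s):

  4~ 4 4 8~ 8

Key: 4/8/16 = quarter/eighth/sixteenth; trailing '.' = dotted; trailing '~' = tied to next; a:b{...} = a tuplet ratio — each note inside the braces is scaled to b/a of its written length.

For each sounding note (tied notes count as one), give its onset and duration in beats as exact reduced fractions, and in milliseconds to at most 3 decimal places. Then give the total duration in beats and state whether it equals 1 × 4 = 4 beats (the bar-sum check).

1) 0.0ms=0b +1764.706ms=2b
2) 1764.706ms=2b +882.353ms=1b
3) 2647.059ms=3b +882.353ms=1b
Σ=4b of 4 (68bpm 4/4) — PASS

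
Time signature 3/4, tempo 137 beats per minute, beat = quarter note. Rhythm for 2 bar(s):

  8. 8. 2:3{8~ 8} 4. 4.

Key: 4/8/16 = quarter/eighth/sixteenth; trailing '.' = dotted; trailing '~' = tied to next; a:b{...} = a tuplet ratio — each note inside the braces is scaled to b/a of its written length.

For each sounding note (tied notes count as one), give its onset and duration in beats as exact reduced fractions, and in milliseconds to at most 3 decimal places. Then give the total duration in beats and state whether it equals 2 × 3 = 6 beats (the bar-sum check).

1) 0.0ms=0b +328.467ms=3/4b
2) 328.467ms=3/4b +328.467ms=3/4b
3) 656.934ms=3/2b +656.934ms=3/2b
4) 1313.869ms=3b +656.934ms=3/2b
5) 1970.803ms=9/2b +656.934ms=3/2b
Σ=6b of 6 (137bpm 3/4) — PASS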